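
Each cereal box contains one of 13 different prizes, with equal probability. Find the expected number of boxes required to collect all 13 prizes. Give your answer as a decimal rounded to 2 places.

After i distinct types are collected, each trial gives a new one with probability (13−i)/13, so the expected wait for the next new type is 13/(13−i).
E = 13/13 + 13/12 + 13/11 + 13/10 + 13/9 + 13/8 + 13/7 + 13/6 + 13/5 + 13/4 + 13/3 + 13/2 + 13/1 = 1145993/27720 ≈ 41.34.

41.34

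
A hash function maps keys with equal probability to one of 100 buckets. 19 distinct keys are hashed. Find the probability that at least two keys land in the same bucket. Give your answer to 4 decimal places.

0.8390

It's easier to compute the probability that all 19 are distinct.
P(all distinct) = 100/100 · 99/100 · ··· · 82/100 ≈ 0.1610.
So the probability of at least one match is 1 − 0.1610 = 0.8390.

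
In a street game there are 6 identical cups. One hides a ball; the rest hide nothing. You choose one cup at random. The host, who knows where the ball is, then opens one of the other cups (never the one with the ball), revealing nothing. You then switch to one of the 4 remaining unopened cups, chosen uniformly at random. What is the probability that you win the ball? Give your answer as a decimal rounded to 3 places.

0.208

Your original cup holds the ball with probability 1/6, so the other 5 collectively hold it with probability 5/6.
The host can always find an empty cup to open, so this doesn't change that 5/6; it is now spread over the 4 remaining unopened cups.
P(win by switching) = (5/6) · (1/4) = 5/24 ≈ 0.208.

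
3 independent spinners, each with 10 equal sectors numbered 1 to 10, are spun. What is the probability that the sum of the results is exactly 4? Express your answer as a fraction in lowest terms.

3/1000

There are 10^3 = 1000 equally likely outcomes.
The number of ordered 3-tuples from {1,…,10} summing to 4 is 3.
P(sum = 4) = 3/1000.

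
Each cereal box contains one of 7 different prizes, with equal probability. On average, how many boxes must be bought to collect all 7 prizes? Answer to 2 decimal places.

18.15

After i distinct types are collected, each trial gives a new one with probability (7−i)/7, so the expected wait for the next new type is 7/(7−i).
E = 7/7 + 7/6 + 7/5 + 7/4 + 7/3 + 7/2 + 7/1 = 363/20 ≈ 18.15.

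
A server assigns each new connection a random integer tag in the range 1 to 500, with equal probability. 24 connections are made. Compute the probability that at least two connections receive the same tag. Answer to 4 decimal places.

0.4293

It's easier to compute the probability that all 24 are distinct.
P(all distinct) = 500/500 · 499/500 · ··· · 477/500 ≈ 0.5707.
So the probability of at least one match is 1 − 0.5707 = 0.4293.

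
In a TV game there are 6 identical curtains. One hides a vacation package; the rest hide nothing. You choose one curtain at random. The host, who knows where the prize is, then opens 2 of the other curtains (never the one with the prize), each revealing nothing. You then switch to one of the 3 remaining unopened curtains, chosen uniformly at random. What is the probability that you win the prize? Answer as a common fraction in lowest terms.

Your original curtain holds the prize with probability 1/6, so the other 5 collectively hold it with probability 5/6.
The host can always find 2 empty curtains to open, so the reveals don't change that 5/6; it is now spread over the 3 remaining unopened curtains.
P(win by switching) = (5/6) · (1/3) = 5/18.

5/18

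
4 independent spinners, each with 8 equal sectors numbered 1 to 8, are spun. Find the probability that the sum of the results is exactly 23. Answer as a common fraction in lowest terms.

51/1024

There are 8^4 = 4096 equally likely outcomes.
The number of ordered 4-tuples from {1,…,8} summing to 23 is 204.
P(sum = 23) = 204/4096 = 51/1024.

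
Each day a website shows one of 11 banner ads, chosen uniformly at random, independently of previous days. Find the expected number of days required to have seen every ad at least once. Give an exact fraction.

After i distinct types are collected, each trial gives a new one with probability (11−i)/11, so the expected wait for the next new type is 11/(11−i).
E = 11/11 + 11/10 + 11/9 + 11/8 + 11/7 + 11/6 + 11/5 + 11/4 + 11/3 + 11/2 + 11/1 = 83711/2520.

83711/2520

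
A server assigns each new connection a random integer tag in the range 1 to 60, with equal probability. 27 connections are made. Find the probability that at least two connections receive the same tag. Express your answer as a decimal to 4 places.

It's easier to compute the probability that all 27 are distinct.
P(all distinct) = 60/60 · 59/60 · ··· · 34/60 ≈ 0.0009.
So the probability of at least one match is 1 − 0.0009 = 0.9991.

0.9991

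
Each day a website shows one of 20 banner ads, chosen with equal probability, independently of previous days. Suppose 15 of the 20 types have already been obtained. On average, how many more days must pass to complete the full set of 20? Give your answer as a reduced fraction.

Starting from 15 distinct types, each trial gives a new one with probability (20−i)/20 when i types are held, so the wait for the next new type is 20/(20−i).
E = 20/5 + 20/4 + 20/3 + 20/2 + 20/1 = 137/3.

137/3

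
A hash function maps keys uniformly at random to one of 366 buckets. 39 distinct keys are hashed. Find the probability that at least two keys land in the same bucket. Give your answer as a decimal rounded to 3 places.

It's easier to compute the probability that all 39 are distinct.
P(all distinct) = 366/366 · 365/366 · ··· · 328/366 ≈ 0.123.
So the probability of at least one match is 1 − 0.123 = 0.877.

0.877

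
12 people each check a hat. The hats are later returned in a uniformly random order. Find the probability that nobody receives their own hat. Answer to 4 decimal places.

0.3679

This is the derangement probability: permutations of 12 with no fixed point.
D(12) = 12! · (1 − 1/1! + 1/2! − ··· + (−1)^12/12!) = 176214841.
P = 176214841/479001600 = 16019531/43545600 ≈ 0.3679.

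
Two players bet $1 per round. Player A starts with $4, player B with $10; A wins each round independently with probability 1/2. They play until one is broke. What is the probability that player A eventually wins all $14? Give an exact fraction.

2/7

With a fair step, P(i) = ½P(i−1) + ½P(i+1) with P(0)=0, P(14)=1 has the linear solution P(i) = i/14.
P(4) = 4/14 = 2/7.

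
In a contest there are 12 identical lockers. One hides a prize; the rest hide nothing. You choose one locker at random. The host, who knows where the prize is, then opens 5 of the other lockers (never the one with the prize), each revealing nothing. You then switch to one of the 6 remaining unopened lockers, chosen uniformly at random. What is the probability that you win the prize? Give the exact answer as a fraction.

Your original locker holds the prize with probability 1/12, so the other 11 collectively hold it with probability 11/12.
The host can always find 5 empty lockers to open, so the reveals don't change that 11/12; it is now spread over the 6 remaining unopened lockers.
P(win by switching) = (11/12) · (1/6) = 11/72.

11/72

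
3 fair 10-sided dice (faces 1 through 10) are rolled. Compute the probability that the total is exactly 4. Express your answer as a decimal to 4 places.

There are 10^3 = 1000 equally likely outcomes.
The number of ordered 3-tuples from {1,…,10} summing to 4 is 3.
P(sum = 4) = 3/1000 ≈ 0.0030.

0.0030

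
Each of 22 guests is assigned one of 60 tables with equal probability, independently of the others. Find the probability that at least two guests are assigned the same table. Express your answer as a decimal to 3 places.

0.988

It's easier to compute the probability that all 22 are distinct.
P(all distinct) = 60/60 · 59/60 · ··· · 39/60 ≈ 0.012.
So the probability of at least one match is 1 − 0.012 = 0.988.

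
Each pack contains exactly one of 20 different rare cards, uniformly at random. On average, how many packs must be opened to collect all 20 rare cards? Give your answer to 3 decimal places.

71.955

After i distinct types are collected, each trial gives a new one with probability (20−i)/20, so the expected wait for the next new type is 20/(20−i).
E = 20/20 + 20/19 + 20/18 + 20/17 + 20/16 + 20/15 + 20/14 + 20/13 + 20/12 + 20/11 + 20/10 + 20/9 + 20/8 + 20/7 + 20/6 + 20/5 + 20/4 + 20/3 + 20/2 + 20/1 = 279175675/3879876 ≈ 71.955.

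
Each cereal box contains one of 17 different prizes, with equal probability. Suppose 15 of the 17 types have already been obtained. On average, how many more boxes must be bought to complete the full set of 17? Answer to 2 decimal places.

25.50

Starting from 15 distinct types, each trial gives a new one with probability (17−i)/17 when i types are held, so the wait for the next new type is 17/(17−i).
E = 17/2 + 17/1 = 51/2 ≈ 25.50.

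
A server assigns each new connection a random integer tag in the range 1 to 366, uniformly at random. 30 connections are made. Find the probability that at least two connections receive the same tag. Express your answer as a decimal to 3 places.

It's easier to compute the probability that all 30 are distinct.
P(all distinct) = 366/366 · 365/366 · ··· · 337/366 ≈ 0.295.
So the probability of at least one match is 1 − 0.295 = 0.705.

0.705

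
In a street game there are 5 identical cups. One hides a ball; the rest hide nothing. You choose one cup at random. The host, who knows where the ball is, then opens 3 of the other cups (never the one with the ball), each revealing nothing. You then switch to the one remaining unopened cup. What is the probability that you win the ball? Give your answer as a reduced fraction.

Your original cup holds the ball with probability 1/5, so the other 4 collectively hold it with probability 4/5.
The host can always find 3 empty cups to open, so the reveals don't change that 4/5; it is now spread over the 1 remaining unopened cup.
P(win by switching) = (4/5) · (1/1) = 4/5.

4/5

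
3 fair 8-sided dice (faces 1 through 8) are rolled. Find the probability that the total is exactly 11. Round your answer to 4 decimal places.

0.0820

There are 8^3 = 512 equally likely outcomes.
The number of ordered 3-tuples from {1,…,8} summing to 11 is 42.
P(sum = 11) = 42/512 = 21/256 ≈ 0.0820.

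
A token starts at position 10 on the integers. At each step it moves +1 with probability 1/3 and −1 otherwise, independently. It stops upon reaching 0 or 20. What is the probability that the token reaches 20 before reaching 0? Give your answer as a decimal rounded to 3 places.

0.001

Let r = q/p = (2/3)/(1/3) = 2. The recurrence P(i) = p·P(i+1) + q·P(i−1) with P(0)=0, P(20)=1 gives P(i) = (1 − r^i)/(1 − r^20).
P(10) = (1 − (2)^10) / (1 − (2)^20) = 1/1025 ≈ 0.001.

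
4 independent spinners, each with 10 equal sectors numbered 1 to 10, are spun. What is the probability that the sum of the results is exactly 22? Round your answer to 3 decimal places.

0.067

There are 10^4 = 10000 equally likely outcomes.
The number of ordered 4-tuples from {1,…,10} summing to 22 is 670.
P(sum = 22) = 670/10000 = 67/1000 ≈ 0.067.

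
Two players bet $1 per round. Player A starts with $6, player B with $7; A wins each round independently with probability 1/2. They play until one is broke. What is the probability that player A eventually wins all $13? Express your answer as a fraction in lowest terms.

With a fair step, P(i) = ½P(i−1) + ½P(i+1) with P(0)=0, P(13)=1 has the linear solution P(i) = i/13.
P(6) = 6/13.

6/13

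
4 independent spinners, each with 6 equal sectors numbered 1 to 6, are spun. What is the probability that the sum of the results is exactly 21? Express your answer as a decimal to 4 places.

0.0154

There are 6^4 = 1296 equally likely outcomes.
The number of ordered 4-tuples from {1,…,6} summing to 21 is 20.
P(sum = 21) = 20/1296 = 5/324 ≈ 0.0154.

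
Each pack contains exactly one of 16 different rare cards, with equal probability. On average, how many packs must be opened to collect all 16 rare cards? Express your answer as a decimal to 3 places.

After i distinct types are collected, each trial gives a new one with probability (16−i)/16, so the expected wait for the next new type is 16/(16−i).
E = 16/16 + 16/15 + 16/14 + 16/13 + 16/12 + 16/11 + 16/10 + 16/9 + 16/8 + 16/7 + 16/6 + 16/5 + 16/4 + 16/3 + 16/2 + 16/1 = 2436559/45045 ≈ 54.092.

54.092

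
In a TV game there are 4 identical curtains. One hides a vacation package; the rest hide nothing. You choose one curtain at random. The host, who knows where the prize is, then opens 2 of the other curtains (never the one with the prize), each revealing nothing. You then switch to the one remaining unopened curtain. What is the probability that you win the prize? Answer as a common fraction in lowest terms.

3/4

Your original curtain holds the prize with probability 1/4, so the other 3 collectively hold it with probability 3/4.
The host can always find 2 empty curtains to open, so the reveals don't change that 3/4; it is now spread over the 1 remaining unopened curtain.
P(win by switching) = (3/4) · (1/1) = 3/4.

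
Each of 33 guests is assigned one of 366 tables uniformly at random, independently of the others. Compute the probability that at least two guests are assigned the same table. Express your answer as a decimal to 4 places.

0.7740

It's easier to compute the probability that all 33 are distinct.
P(all distinct) = 366/366 · 365/366 · ··· · 334/366 ≈ 0.2260.
So the probability of at least one match is 1 − 0.2260 = 0.7740.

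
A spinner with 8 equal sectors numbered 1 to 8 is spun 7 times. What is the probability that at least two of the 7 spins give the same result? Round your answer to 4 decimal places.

0.9808

P(all 7 different) = 8/8 · 7/8 · ··· · 2/8 ≈ 0.0192.
P(at least two equal) = 1 − 0.0192 = 0.9808.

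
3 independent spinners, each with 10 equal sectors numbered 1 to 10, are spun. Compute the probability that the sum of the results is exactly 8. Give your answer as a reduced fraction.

21/1000

There are 10^3 = 1000 equally likely outcomes.
The number of ordered 3-tuples from {1,…,10} summing to 8 is 21.
P(sum = 8) = 21/1000.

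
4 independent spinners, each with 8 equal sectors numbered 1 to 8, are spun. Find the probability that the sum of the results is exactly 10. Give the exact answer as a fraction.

There are 8^4 = 4096 equally likely outcomes.
The number of ordered 4-tuples from {1,…,8} summing to 10 is 84.
P(sum = 10) = 84/4096 = 21/1024.

21/1024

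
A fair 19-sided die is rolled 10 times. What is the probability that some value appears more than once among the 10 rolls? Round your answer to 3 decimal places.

P(all 10 different) = 19/19 · 18/19 · ··· · 10/19 ≈ 0.055.
P(at least two equal) = 1 − 0.055 = 0.945.

0.945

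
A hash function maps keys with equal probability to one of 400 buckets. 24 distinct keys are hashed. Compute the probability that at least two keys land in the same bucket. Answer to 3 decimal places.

It's easier to compute the probability that all 24 are distinct.
P(all distinct) = 400/400 · 399/400 · ··· · 377/400 ≈ 0.495.
So the probability of at least one match is 1 − 0.495 = 0.505.

0.505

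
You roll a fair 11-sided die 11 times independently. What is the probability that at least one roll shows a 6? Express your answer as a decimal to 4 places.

0.6495

P(no roll shows a 6) = (10/11)^11 ≈ 0.3505.
P(at least one) = 1 − 0.3505 = 0.6495.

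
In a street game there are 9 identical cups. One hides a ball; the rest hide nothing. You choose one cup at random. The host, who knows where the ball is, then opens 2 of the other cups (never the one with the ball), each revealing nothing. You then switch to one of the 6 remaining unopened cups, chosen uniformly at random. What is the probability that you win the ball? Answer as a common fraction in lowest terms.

4/27

Your original cup holds the ball with probability 1/9, so the other 8 collectively hold it with probability 8/9.
The host can always find 2 empty cups to open, so the reveals don't change that 8/9; it is now spread over the 6 remaining unopened cups.
P(win by switching) = (8/9) · (1/6) = 4/27.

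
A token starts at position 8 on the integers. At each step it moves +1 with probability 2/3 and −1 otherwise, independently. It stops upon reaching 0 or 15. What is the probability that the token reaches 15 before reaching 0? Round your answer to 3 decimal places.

Let r = q/p = (1/3)/(2/3) = 1/2. The recurrence P(i) = p·P(i+1) + q·P(i−1) with P(0)=0, P(15)=1 gives P(i) = (1 − r^i)/(1 − r^15).
P(8) = (1 − (1/2)^8) / (1 − (1/2)^15) = 32640/32767 ≈ 0.996.

0.996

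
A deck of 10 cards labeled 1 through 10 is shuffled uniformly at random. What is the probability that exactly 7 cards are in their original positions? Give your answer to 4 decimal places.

0.0001

Choose which 7 of the 10 are fixed: C(10,7) = 120 ways.
The remaining 3 must have no fixed point: D(3) = 2.
P = 120·2/3628800 = 1/15120 ≈ 0.0001.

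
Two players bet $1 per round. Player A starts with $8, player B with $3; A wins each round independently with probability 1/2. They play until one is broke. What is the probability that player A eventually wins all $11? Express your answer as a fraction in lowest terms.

8/11

With a fair step, P(i) = ½P(i−1) + ½P(i+1) with P(0)=0, P(11)=1 has the linear solution P(i) = i/11.
P(8) = 8/11.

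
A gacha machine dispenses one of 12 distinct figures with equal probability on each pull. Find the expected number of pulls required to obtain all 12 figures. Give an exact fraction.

86021/2310

After i distinct types are collected, each trial gives a new one with probability (12−i)/12, so the expected wait for the next new type is 12/(12−i).
E = 12/12 + 12/11 + 12/10 + 12/9 + 12/8 + 12/7 + 12/6 + 12/5 + 12/4 + 12/3 + 12/2 + 12/1 = 86021/2310.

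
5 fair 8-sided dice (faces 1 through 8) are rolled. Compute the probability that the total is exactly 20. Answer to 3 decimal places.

There are 8^5 = 32768 equally likely outcomes.
The number of ordered 5-tuples from {1,…,8} summing to 20 is 2226.
P(sum = 20) = 2226/32768 = 1113/16384 ≈ 0.068.

0.068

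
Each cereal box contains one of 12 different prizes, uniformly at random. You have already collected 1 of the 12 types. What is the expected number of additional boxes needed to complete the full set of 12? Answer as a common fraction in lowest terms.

Starting from 1 distinct type, each trial gives a new one with probability (12−i)/12 when i types are held, so the wait for the next new type is 12/(12−i).
E = 12/11 + 12/10 + 12/9 + 12/8 + 12/7 + 12/6 + 12/5 + 12/4 + 12/3 + 12/2 + 12/1 = 83711/2310.

83711/2310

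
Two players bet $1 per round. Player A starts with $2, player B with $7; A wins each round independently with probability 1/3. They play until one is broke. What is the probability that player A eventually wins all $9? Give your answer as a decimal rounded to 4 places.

Let r = q/p = (2/3)/(1/3) = 2. The recurrence P(i) = p·P(i+1) + q·P(i−1) with P(0)=0, P(9)=1 gives P(i) = (1 − r^i)/(1 − r^9).
P(2) = (1 − (2)^2) / (1 − (2)^9) = 3/511 ≈ 0.0059.

0.0059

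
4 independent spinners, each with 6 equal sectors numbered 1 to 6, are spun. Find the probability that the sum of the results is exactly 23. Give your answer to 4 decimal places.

There are 6^4 = 1296 equally likely outcomes.
The number of ordered 4-tuples from {1,…,6} summing to 23 is 4.
P(sum = 23) = 4/1296 = 1/324 ≈ 0.0031.

0.0031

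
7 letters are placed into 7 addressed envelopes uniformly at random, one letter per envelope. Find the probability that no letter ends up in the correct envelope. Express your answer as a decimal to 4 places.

This is the derangement probability: permutations of 7 with no fixed point.
D(7) = 7! · (1 − 1/1! + 1/2! − ··· + (−1)^7/7!) = 1854.
P = 1854/5040 = 103/280 ≈ 0.3679.

0.3679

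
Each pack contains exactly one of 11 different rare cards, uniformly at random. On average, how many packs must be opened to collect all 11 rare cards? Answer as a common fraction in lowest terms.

83711/2520

After i distinct types are collected, each trial gives a new one with probability (11−i)/11, so the expected wait for the next new type is 11/(11−i).
E = 11/11 + 11/10 + 11/9 + 11/8 + 11/7 + 11/6 + 11/5 + 11/4 + 11/3 + 11/2 + 11/1 = 83711/2520.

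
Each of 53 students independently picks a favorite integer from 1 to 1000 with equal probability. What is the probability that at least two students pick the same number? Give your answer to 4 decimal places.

It's easier to compute the probability that all 53 are distinct.
P(all distinct) = 1000/1000 · 999/1000 · ··· · 948/1000 ≈ 0.2459.
So the probability of at least one match is 1 − 0.2459 = 0.7541.

0.7541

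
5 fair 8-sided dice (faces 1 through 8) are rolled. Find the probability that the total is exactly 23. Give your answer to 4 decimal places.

0.0751

There are 8^5 = 32768 equally likely outcomes.
The number of ordered 5-tuples from {1,…,8} summing to 23 is 2460.
P(sum = 23) = 2460/32768 = 615/8192 ≈ 0.0751.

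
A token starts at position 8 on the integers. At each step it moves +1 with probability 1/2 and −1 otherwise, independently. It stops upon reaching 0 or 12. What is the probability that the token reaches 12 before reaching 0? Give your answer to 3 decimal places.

0.667

With a fair step, P(i) = ½P(i−1) + ½P(i+1) with P(0)=0, P(12)=1 has the linear solution P(i) = i/12.
P(8) = 8/12 = 2/3 ≈ 0.667.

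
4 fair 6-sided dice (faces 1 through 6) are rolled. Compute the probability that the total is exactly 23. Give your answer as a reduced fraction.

There are 6^4 = 1296 equally likely outcomes.
The number of ordered 4-tuples from {1,…,6} summing to 23 is 4.
P(sum = 23) = 4/1296 = 1/324.

1/324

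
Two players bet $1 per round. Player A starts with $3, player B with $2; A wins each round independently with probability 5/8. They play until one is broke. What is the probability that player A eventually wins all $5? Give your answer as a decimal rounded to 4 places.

Let r = q/p = (3/8)/(5/8) = 3/5. The recurrence P(i) = p·P(i+1) + q·P(i−1) with P(0)=0, P(5)=1 gives P(i) = (1 − r^i)/(1 − r^5).
P(3) = (1 − (3/5)^3) / (1 − (3/5)^5) = 1225/1441 ≈ 0.8501.

0.8501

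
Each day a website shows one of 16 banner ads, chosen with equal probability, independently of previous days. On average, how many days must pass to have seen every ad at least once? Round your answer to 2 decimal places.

After i distinct types are collected, each trial gives a new one with probability (16−i)/16, so the expected wait for the next new type is 16/(16−i).
E = 16/16 + 16/15 + 16/14 + 16/13 + 16/12 + 16/11 + 16/10 + 16/9 + 16/8 + 16/7 + 16/6 + 16/5 + 16/4 + 16/3 + 16/2 + 16/1 = 2436559/45045 ≈ 54.09.

54.09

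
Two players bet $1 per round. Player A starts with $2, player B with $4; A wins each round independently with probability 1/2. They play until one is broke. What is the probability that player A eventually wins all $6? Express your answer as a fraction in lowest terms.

With a fair step, P(i) = ½P(i−1) + ½P(i+1) with P(0)=0, P(6)=1 has the linear solution P(i) = i/6.
P(2) = 2/6 = 1/3.

1/3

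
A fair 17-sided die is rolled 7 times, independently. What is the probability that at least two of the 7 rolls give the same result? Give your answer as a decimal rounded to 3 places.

0.761

P(all 7 different) = 17/17 · 16/17 · ··· · 11/17 ≈ 0.239.
P(at least two equal) = 1 − 0.239 = 0.761.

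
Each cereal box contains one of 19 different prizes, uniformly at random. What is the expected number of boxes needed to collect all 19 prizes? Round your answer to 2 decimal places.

After i distinct types are collected, each trial gives a new one with probability (19−i)/19, so the expected wait for the next new type is 19/(19−i).
E = 19/19 + 19/18 + 19/17 + 19/16 + 19/15 + 19/14 + 19/13 + 19/12 + 19/11 + 19/10 + 19/9 + 19/8 + 19/7 + 19/6 + 19/5 + 19/4 + 19/3 + 19/2 + 19/1 = 275295799/4084080 ≈ 67.41.

67.41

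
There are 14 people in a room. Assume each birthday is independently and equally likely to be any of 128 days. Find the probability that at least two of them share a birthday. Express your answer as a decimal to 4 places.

It's easier to compute the probability that all 14 are distinct.
P(all distinct) = 128/128 · 127/128 · ··· · 115/128 ≈ 0.4784.
So the probability of at least one match is 1 − 0.4784 = 0.5216.

0.5216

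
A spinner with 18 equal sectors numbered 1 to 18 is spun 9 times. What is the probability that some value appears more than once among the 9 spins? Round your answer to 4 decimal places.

P(all 9 different) = 18/18 · 17/18 · ··· · 10/18 ≈ 0.0889.
P(at least two equal) = 1 − 0.0889 = 0.9111.

0.9111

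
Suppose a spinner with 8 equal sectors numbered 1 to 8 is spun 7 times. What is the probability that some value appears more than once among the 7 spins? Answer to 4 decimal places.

0.9808

P(all 7 different) = 8/8 · 7/8 · ··· · 2/8 ≈ 0.0192.
P(at least two equal) = 1 − 0.0192 = 0.9808.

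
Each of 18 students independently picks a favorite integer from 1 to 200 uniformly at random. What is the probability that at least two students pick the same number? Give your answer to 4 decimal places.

0.5454

It's easier to compute the probability that all 18 are distinct.
P(all distinct) = 200/200 · 199/200 · ··· · 183/200 ≈ 0.4546.
So the probability of at least one match is 1 − 0.4546 = 0.5454.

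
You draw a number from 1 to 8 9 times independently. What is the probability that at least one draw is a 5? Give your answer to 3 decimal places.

0.699

P(no draw is a 5) = (7/8)^9 ≈ 0.301.
P(at least one) = 1 − 0.301 = 0.699.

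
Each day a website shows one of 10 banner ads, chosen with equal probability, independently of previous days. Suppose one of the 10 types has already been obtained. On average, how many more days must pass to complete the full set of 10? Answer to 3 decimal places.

Starting from 1 distinct type, each trial gives a new one with probability (10−i)/10 when i types are held, so the wait for the next new type is 10/(10−i).
E = 10/9 + 10/8 + 10/7 + 10/6 + 10/5 + 10/4 + 10/3 + 10/2 + 10/1 = 7129/252 ≈ 28.290.

28.290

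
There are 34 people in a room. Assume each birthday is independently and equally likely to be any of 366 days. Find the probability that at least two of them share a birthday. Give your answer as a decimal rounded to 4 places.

It's easier to compute the probability that all 34 are distinct.
P(all distinct) = 366/366 · 365/366 · ··· · 333/366 ≈ 0.2056.
So the probability of at least one match is 1 − 0.2056 = 0.7944.

0.7944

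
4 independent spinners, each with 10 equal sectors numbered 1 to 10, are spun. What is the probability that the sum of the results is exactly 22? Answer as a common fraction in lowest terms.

67/1000

There are 10^4 = 10000 equally likely outcomes.
The number of ordered 4-tuples from {1,…,10} summing to 22 is 670.
P(sum = 22) = 670/10000 = 67/1000.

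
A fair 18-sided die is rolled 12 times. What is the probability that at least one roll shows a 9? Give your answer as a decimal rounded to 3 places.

P(no roll shows a 9) = (17/18)^12 ≈ 0.504.
P(at least one) = 1 − 0.504 = 0.496.

0.496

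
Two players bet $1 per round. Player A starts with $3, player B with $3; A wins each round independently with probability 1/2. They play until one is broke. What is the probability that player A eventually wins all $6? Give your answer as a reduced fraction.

With a fair step, P(i) = ½P(i−1) + ½P(i+1) with P(0)=0, P(6)=1 has the linear solution P(i) = i/6.
P(3) = 3/6 = 1/2.

1/2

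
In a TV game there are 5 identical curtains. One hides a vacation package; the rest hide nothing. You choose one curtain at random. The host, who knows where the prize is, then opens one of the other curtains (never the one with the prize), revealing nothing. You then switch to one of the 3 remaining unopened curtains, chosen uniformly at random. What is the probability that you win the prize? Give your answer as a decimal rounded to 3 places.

0.267

Your original curtain holds the prize with probability 1/5, so the other 4 collectively hold it with probability 4/5.
The host can always find an empty curtain to open, so this doesn't change that 4/5; it is now spread over the 3 remaining unopened curtains.
P(win by switching) = (4/5) · (1/3) = 4/15 ≈ 0.267.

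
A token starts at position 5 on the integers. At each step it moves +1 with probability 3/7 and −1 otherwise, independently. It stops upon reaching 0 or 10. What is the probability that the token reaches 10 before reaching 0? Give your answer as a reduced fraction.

243/1267

Let r = q/p = (4/7)/(3/7) = 4/3. The recurrence P(i) = p·P(i+1) + q·P(i−1) with P(0)=0, P(10)=1 gives P(i) = (1 − r^i)/(1 − r^10).
P(5) = (1 − (4/3)^5) / (1 − (4/3)^10) = 243/1267.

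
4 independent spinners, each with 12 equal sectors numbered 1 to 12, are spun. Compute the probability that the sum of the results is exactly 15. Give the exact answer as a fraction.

91/5184

There are 12^4 = 20736 equally likely outcomes.
The number of ordered 4-tuples from {1,…,12} summing to 15 is 364.
P(sum = 15) = 364/20736 = 91/5184.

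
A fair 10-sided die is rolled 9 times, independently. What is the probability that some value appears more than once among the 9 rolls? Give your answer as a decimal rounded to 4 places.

P(all 9 different) = 10/10 · 9/10 · ··· · 2/10 ≈ 0.0036.
P(at least two equal) = 1 − 0.0036 = 0.9964.

0.9964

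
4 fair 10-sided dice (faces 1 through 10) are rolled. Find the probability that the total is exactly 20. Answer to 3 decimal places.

There are 10^4 = 10000 equally likely outcomes.
The number of ordered 4-tuples from {1,…,10} summing to 20 is 633.
P(sum = 20) = 633/10000 ≈ 0.063.

0.063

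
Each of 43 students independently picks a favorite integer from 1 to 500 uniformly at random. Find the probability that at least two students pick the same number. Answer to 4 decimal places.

It's easier to compute the probability that all 43 are distinct.
P(all distinct) = 500/500 · 499/500 · ··· · 458/500 ≈ 0.1558.
So the probability of at least one match is 1 − 0.1558 = 0.8442.

0.8442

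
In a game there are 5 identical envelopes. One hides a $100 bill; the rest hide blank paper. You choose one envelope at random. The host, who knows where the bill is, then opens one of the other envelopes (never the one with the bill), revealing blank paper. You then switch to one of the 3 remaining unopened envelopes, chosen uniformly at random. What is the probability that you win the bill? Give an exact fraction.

4/15

Your original envelope holds the bill with probability 1/5, so the other 4 collectively hold it with probability 4/5.
The host can always find an empty envelope to open, so this doesn't change that 4/5; it is now spread over the 3 remaining unopened envelopes.
P(win by switching) = (4/5) · (1/3) = 4/15.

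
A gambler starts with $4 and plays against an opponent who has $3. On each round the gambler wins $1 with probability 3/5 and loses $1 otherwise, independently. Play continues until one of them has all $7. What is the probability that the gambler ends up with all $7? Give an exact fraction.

Let r = q/p = (2/5)/(3/5) = 2/3. The recurrence P(i) = p·P(i+1) + q·P(i−1) with P(0)=0, P(7)=1 gives P(i) = (1 − r^i)/(1 − r^7).
P(4) = (1 − (2/3)^4) / (1 − (2/3)^7) = 1755/2059.

1755/2059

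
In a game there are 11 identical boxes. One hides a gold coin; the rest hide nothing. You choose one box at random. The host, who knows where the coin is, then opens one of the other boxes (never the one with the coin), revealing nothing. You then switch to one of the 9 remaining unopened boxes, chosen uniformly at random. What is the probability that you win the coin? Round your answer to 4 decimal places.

Your original box holds the coin with probability 1/11, so the other 10 collectively hold it with probability 10/11.
The host can always find an empty box to open, so this doesn't change that 10/11; it is now spread over the 9 remaining unopened boxes.
P(win by switching) = (10/11) · (1/9) = 10/99 ≈ 0.1010.

0.1010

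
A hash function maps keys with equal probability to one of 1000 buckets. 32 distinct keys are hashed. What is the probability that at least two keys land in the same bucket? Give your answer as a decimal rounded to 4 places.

0.3943

It's easier to compute the probability that all 32 are distinct.
P(all distinct) = 1000/1000 · 999/1000 · ··· · 969/1000 ≈ 0.6057.
So the probability of at least one match is 1 − 0.6057 = 0.3943.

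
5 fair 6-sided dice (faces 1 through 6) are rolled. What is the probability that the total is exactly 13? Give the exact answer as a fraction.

There are 6^5 = 7776 equally likely outcomes.
The number of ordered 5-tuples from {1,…,6} summing to 13 is 420.
P(sum = 13) = 420/7776 = 35/648.

35/648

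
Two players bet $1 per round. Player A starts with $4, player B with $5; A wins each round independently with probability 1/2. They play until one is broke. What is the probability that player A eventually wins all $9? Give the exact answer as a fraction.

4/9

With a fair step, P(i) = ½P(i−1) + ½P(i+1) with P(0)=0, P(9)=1 has the linear solution P(i) = i/9.
P(4) = 4/9.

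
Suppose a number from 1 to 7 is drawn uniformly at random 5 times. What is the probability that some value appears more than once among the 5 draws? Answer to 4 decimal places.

P(all 5 different) = 7/7 · 6/7 · ··· · 3/7 ≈ 0.1499.
P(at least two equal) = 1 − 0.1499 = 0.8501.

0.8501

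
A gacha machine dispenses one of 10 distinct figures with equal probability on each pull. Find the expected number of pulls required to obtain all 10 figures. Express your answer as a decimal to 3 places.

29.290

After i distinct types are collected, each trial gives a new one with probability (10−i)/10, so the expected wait for the next new type is 10/(10−i).
E = 10/10 + 10/9 + 10/8 + 10/7 + 10/6 + 10/5 + 10/4 + 10/3 + 10/2 + 10/1 = 7381/252 ≈ 29.290.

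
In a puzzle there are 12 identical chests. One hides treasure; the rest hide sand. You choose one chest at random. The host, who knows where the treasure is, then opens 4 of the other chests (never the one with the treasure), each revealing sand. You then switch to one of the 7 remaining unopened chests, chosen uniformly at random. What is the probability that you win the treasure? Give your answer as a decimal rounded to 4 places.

Your original chest holds the treasure with probability 1/12, so the other 11 collectively hold it with probability 11/12.
The host can always find 4 empty chests to open, so the reveals don't change that 11/12; it is now spread over the 7 remaining unopened chests.
P(win by switching) = (11/12) · (1/7) = 11/84 ≈ 0.1310.

0.1310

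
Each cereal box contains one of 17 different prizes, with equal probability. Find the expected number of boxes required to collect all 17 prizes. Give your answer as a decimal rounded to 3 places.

After i distinct types are collected, each trial gives a new one with probability (17−i)/17, so the expected wait for the next new type is 17/(17−i).
E = 17/17 + 17/16 + 17/15 + 17/14 + 17/13 + 17/12 + 17/11 + 17/10 + 17/9 + 17/8 + 17/7 + 17/6 + 17/5 + 17/4 + 17/3 + 17/2 + 17/1 = 42142223/720720 ≈ 58.472.

58.472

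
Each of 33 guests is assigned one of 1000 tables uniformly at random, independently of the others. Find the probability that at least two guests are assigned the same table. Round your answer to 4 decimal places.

0.4136

It's easier to compute the probability that all 33 are distinct.
P(all distinct) = 1000/1000 · 999/1000 · ··· · 968/1000 ≈ 0.5864.
So the probability of at least one match is 1 − 0.5864 = 0.4136.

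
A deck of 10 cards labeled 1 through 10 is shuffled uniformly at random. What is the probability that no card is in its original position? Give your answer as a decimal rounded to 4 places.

0.3679

This is the derangement probability: permutations of 10 with no fixed point.
D(10) = 10! · (1 − 1/1! + 1/2! − ··· + (−1)^10/10!) = 1334961.
P = 1334961/3628800 = 16481/44800 ≈ 0.3679.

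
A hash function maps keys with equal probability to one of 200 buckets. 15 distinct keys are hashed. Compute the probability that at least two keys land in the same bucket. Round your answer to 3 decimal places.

0.416

It's easier to compute the probability that all 15 are distinct.
P(all distinct) = 200/200 · 199/200 · ··· · 186/200 ≈ 0.584.
So the probability of at least one match is 1 − 0.584 = 0.416.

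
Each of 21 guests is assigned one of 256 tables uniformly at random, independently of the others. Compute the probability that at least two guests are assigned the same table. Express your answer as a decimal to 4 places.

It's easier to compute the probability that all 21 are distinct.
P(all distinct) = 256/256 · 255/256 · ··· · 236/256 ≈ 0.4304.
So the probability of at least one match is 1 − 0.4304 = 0.5696.

0.5696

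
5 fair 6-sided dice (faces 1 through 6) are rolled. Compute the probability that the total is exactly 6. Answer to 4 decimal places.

There are 6^5 = 7776 equally likely outcomes.
The number of ordered 5-tuples from {1,…,6} summing to 6 is 5.
P(sum = 6) = 5/7776 ≈ 0.0006.

0.0006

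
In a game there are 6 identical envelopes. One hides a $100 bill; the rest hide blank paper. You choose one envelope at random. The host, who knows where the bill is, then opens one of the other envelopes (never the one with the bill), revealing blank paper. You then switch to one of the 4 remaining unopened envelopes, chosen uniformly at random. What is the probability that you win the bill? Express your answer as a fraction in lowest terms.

Your original envelope holds the bill with probability 1/6, so the other 5 collectively hold it with probability 5/6.
The host can always find an empty envelope to open, so this doesn't change that 5/6; it is now spread over the 4 remaining unopened envelopes.
P(win by switching) = (5/6) · (1/4) = 5/24.

5/24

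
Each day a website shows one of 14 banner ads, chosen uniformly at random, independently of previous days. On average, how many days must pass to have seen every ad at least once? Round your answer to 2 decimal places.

45.52

After i distinct types are collected, each trial gives a new one with probability (14−i)/14, so the expected wait for the next new type is 14/(14−i).
E = 14/14 + 14/13 + 14/12 + 14/11 + 14/10 + 14/9 + 14/8 + 14/7 + 14/6 + 14/5 + 14/4 + 14/3 + 14/2 + 14/1 = 1171733/25740 ≈ 45.52.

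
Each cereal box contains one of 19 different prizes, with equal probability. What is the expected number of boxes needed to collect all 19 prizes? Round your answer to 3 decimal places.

After i distinct types are collected, each trial gives a new one with probability (19−i)/19, so the expected wait for the next new type is 19/(19−i).
E = 19/19 + 19/18 + 19/17 + 19/16 + 19/15 + 19/14 + 19/13 + 19/12 + 19/11 + 19/10 + 19/9 + 19/8 + 19/7 + 19/6 + 19/5 + 19/4 + 19/3 + 19/2 + 19/1 = 275295799/4084080 ≈ 67.407.

67.407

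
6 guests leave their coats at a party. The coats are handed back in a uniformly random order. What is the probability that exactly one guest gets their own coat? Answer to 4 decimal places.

0.3667

Choose which one is fixed: C(6,1) = 6 ways.
The remaining 5 must have no fixed point: D(5) = 44.
P = 6·44/720 = 11/30 ≈ 0.3667.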